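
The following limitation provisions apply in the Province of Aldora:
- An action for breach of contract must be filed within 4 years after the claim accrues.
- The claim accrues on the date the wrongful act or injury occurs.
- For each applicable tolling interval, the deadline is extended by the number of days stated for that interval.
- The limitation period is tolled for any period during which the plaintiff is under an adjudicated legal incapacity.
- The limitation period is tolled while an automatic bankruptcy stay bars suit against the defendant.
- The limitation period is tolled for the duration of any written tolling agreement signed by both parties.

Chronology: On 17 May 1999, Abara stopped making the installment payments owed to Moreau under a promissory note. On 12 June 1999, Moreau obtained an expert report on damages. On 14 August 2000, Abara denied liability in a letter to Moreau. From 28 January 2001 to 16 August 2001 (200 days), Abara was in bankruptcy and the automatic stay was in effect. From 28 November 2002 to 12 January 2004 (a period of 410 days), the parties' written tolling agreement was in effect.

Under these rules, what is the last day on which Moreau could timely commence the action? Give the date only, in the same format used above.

16 January 2005

The claim accrued on 17 May 1999, when the wrongful act occurred.
Adding the 4 years base period to 17 May 1999 gives a deadline of 17 May 2003, before any tolling.
The period was tolled for 200 days by the automatic bankruptcy stay (28 January 2001 to 16 August 2001), pushing the deadline to 3 December 2003.
The written tolling agreement from 28 November 2002 to 12 January 2004 tolled the period for 410 days, extending the deadline to 16 January 2005.
Nothing else in the chronology tolls or restarts the period.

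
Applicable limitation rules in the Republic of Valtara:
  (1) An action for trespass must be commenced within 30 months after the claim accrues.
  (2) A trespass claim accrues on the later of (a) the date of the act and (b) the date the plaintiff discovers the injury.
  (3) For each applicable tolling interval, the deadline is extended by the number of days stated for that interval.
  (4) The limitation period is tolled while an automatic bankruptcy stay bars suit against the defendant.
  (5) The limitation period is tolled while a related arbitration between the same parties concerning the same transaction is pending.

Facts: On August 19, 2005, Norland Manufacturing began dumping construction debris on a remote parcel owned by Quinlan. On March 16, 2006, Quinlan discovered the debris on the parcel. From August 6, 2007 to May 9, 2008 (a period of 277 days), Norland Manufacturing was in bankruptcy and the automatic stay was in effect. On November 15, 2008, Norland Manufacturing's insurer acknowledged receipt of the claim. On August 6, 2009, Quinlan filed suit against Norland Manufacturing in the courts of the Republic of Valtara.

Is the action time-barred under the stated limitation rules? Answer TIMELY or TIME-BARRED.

TIME-BARRED

Taking the later of the act (August 19, 2005) and discovery (March 16, 2006), the claim accrued on March 16, 2006.
30 months from March 16, 2006 is September 16, 2008.
Because the automatic bankruptcy stay ran from August 6, 2007 to May 9, 2008, the deadline is extended by 277 days to June 20, 2009.
None of the other events listed affects the running of the period under the stated rules.
Quinlan filed on August 6, 2009, after the June 20, 2009 deadline, so the action is time-barred.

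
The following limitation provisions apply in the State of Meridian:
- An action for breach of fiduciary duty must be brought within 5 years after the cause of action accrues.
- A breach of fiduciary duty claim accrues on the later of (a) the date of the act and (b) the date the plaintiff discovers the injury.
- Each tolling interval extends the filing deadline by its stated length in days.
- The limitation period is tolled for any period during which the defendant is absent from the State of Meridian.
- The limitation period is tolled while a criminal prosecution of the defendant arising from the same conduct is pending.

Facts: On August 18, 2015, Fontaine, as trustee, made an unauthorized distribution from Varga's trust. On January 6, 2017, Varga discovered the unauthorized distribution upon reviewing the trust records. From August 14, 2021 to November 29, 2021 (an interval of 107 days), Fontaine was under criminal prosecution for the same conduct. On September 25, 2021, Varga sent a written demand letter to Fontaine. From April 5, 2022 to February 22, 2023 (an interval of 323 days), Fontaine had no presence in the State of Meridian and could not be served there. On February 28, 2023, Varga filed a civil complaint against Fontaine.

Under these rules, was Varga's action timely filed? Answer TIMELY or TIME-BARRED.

TIMELY

Taking the later of the act (August 18, 2015) and discovery (January 6, 2017), the claim accrued on January 6, 2017.
5 years from January 6, 2017 is January 6, 2022.
Because the pending criminal prosecution ran from August 14, 2021 to November 29, 2021, the deadline is extended by 107 days to April 23, 2022.
The period was tolled for 323 days by the defendant's absence from the jurisdiction (April 5, 2022 to February 22, 2023), pushing the deadline to March 12, 2023.
Nothing else in the chronology tolls or restarts the period.
Varga filed on February 28, 2023, before the March 12, 2023 deadline, so the action is timely.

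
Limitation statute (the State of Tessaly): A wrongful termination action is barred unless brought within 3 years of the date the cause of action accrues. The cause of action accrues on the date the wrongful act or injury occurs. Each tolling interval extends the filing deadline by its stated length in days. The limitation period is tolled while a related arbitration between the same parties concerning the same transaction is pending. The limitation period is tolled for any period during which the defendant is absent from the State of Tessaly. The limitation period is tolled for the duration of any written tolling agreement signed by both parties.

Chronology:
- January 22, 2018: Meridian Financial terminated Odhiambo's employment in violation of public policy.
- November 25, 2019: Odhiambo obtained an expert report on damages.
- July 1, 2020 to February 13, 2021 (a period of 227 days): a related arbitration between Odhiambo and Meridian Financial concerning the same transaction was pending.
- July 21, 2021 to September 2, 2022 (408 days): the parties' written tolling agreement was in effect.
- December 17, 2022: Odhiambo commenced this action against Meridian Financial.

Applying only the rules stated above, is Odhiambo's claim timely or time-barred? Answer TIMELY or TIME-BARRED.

TIME-BARRED

The cause of action accrued on January 22, 2018, the date of the act.
Adding the 3 years base period to January 22, 2018 gives a deadline of January 22, 2021, before any tolling.
The pending related arbitration from July 1, 2020 to February 13, 2021 tolled the period for 227 days, extending the deadline to September 6, 2021.
The written tolling agreement from July 21, 2021 to September 2, 2022 tolled the period for 408 days, extending the deadline to October 19, 2022.
None of the other events listed affects the running of the period under the stated rules.
The December 17, 2022 filing falls after the October 19, 2022 deadline; the claim is time-barred.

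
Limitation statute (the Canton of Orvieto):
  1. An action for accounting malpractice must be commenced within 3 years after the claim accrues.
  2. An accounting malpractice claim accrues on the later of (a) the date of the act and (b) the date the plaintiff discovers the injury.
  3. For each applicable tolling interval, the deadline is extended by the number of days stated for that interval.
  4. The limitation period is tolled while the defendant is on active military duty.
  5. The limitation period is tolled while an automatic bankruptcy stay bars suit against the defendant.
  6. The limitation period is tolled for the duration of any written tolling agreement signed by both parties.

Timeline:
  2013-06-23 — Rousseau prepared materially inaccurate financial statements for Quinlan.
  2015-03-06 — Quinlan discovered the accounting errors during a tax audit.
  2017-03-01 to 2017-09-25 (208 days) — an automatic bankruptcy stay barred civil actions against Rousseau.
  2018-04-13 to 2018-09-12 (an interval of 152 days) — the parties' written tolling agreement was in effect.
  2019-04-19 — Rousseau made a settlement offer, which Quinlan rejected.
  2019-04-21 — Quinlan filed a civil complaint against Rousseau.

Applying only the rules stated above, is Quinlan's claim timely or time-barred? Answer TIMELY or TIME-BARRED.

TIME-BARRED

The claim accrued on 2015-03-06 — the later of the 2013-06-23 act and the 2015-03-06 discovery.
3 years from 2015-03-06 is 2018-03-06.
The automatic bankruptcy stay from 2017-03-01 to 2017-09-25 tolled the period for 208 days, extending the deadline to 2018-09-30.
The written tolling agreement from 2018-04-13 to 2018-09-12 tolled the period for 152 days, extending the deadline to 2019-03-01.
None of the other events listed affects the running of the period under the stated rules.
Filing on 2019-04-21 missed the 2019-03-01 deadline — the action is time-barred.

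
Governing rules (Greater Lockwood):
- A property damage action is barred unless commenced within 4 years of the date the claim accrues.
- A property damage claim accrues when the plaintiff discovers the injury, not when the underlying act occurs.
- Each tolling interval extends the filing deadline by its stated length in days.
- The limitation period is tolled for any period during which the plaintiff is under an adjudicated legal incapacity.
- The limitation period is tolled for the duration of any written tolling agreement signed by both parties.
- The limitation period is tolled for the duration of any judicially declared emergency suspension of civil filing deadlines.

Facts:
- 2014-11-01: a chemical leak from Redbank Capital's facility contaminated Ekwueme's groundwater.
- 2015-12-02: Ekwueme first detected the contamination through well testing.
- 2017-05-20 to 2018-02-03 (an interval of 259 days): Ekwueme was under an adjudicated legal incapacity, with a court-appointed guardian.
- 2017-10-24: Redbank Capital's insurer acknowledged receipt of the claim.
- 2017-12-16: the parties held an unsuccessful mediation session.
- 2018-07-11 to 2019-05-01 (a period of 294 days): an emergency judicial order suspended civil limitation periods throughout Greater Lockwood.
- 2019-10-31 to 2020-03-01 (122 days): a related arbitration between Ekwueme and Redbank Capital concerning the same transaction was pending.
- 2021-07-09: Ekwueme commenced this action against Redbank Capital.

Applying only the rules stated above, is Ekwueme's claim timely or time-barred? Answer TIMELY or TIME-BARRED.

TIME-BARRED

Accrual is tied to discovery, so the period began on 2015-12-02 rather than on 2014-11-01 when the act occurred.
The untolled deadline — 4 years after 2015-12-02 — is 2019-12-02.
The plaintiff's legal incapacity from 2017-05-20 to 2018-02-03 tolled the period for 259 days, extending the deadline to 2020-08-17.
The emergency suspension of filing deadlines from 2018-07-11 to 2019-05-01 tolled the period for 294 days, extending the deadline to 2021-06-07.
The pending related arbitration from 2019-10-31 to 2020-03-01 does not toll the period, because no stated rule makes a pending arbitration a tolling event.
The other events in the timeline have no effect on the limitation period under the stated rules.
The 2021-07-09 filing falls after the 2021-06-07 deadline; the claim is time-barred.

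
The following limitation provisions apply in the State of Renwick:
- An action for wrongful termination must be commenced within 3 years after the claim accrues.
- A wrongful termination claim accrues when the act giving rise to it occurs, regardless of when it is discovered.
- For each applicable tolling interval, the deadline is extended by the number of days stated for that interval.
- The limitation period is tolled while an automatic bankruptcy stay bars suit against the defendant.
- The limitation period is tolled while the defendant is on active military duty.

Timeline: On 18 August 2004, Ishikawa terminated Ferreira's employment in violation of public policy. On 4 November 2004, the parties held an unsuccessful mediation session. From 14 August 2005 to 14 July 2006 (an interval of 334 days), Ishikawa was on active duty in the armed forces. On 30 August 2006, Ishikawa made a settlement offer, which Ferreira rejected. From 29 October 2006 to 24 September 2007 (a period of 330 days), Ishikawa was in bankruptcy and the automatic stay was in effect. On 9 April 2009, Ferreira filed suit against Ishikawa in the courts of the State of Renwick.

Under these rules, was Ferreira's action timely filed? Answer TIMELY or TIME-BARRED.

TIMELY

The claim accrued on 18 August 2004, when the wrongful act occurred.
The untolled deadline — 3 years after 18 August 2004 — is 18 August 2007.
Because the defendant's active military service ran from 14 August 2005 to 14 July 2006, the deadline is extended by 334 days to 17 July 2008.
Because the automatic bankruptcy stay ran from 29 October 2006 to 24 September 2007, the deadline is extended by 330 days to 12 June 2009.
The other events in the timeline have no effect on the limitation period under the stated rules.
The 9 April 2009 filing precedes the 12 June 2009 deadline; the claim is timely.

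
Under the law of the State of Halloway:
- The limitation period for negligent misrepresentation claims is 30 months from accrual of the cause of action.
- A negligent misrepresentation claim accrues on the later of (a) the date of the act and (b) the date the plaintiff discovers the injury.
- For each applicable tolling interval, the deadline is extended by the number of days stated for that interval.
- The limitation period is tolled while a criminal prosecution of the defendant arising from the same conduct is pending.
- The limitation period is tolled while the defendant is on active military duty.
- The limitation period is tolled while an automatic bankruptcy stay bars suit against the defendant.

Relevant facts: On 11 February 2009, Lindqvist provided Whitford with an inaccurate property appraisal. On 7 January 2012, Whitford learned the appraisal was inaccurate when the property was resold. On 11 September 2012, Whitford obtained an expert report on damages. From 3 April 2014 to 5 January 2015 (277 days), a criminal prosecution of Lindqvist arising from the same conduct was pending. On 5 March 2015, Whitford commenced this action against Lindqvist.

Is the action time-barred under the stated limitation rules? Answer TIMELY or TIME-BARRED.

TIMELY

Taking the later of the act (11 February 2009) and discovery (7 January 2012), the claim accrued on 7 January 2012.
The untolled deadline — 30 months after 7 January 2012 — is 7 July 2014.
Because the pending criminal prosecution ran from 3 April 2014 to 5 January 2015, the deadline is extended by 277 days to 10 April 2015.
Nothing else in the chronology tolls or restarts the period.
The 5 March 2015 filing precedes the 10 April 2015 deadline; the claim is timely.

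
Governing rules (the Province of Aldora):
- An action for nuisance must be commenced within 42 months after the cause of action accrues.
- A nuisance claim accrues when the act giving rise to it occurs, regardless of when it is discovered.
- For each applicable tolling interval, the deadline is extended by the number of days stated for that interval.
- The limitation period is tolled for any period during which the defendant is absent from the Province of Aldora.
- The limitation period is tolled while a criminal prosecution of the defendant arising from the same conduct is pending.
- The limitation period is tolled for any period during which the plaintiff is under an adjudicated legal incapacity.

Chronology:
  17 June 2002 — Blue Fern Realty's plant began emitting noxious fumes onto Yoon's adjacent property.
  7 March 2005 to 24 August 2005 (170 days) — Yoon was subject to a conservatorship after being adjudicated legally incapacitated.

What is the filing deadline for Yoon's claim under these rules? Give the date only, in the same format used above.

The claim accrued on 17 June 2002, when the wrongful act occurred.
The untolled deadline — 42 months after 17 June 2002 — is 17 December 2005.
The period was tolled for 170 days by the plaintiff's legal incapacity (7 March 2005 to 24 August 2005), pushing the deadline to 5 June 2006.

5 June 2006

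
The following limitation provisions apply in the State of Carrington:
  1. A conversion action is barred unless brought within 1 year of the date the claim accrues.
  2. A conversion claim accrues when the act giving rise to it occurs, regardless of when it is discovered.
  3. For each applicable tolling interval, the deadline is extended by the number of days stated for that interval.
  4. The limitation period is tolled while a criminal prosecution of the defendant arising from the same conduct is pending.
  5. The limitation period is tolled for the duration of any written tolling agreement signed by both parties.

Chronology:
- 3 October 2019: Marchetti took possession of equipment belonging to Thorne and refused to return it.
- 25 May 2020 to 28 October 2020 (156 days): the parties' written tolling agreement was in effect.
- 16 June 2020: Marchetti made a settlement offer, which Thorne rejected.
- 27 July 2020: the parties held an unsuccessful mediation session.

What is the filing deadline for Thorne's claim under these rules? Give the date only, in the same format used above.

8 March 2021

The claim accrued on 3 October 2019, when the wrongful act occurred.
1 year from 3 October 2019 is 3 October 2020.
The period was tolled for 156 days by the written tolling agreement (25 May 2020 to 28 October 2020), pushing the deadline to 8 March 2021.
Nothing else in the chronology tolls or restarts the period.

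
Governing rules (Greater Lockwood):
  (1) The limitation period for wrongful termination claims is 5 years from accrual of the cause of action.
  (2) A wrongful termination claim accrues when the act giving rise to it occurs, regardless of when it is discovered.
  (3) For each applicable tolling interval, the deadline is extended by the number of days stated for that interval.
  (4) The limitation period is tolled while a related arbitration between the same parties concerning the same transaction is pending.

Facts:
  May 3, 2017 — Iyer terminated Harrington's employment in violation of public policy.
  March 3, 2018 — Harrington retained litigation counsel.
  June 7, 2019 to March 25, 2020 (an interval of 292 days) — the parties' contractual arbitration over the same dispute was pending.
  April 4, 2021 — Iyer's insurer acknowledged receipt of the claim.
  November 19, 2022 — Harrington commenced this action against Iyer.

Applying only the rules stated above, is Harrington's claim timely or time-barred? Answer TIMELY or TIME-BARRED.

The limitation period began to run on May 3, 2017.
The untolled deadline — 5 years after May 3, 2017 — is May 3, 2022.
The period was tolled for 292 days by the pending related arbitration (June 7, 2019 to March 25, 2020), pushing the deadline to February 19, 2023.
The other events in the timeline have no effect on the limitation period under the stated rules.
Filing on November 19, 2022 beat the February 19, 2023 deadline — the action is timely.

TIMELY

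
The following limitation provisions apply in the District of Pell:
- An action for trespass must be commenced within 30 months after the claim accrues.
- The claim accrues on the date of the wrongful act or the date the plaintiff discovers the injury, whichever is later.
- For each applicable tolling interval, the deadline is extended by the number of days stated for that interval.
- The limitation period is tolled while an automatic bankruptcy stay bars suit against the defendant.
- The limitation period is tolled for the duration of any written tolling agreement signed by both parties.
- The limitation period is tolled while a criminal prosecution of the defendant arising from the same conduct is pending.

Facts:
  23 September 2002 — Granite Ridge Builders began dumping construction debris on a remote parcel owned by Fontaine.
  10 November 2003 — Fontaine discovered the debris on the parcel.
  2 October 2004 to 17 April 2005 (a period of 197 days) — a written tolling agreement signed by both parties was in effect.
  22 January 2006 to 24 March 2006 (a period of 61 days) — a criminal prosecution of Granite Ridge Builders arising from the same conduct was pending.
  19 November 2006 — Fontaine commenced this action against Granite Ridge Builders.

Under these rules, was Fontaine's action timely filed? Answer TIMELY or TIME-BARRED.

Taking the later of the act (23 September 2002) and discovery (10 November 2003), the claim accrued on 10 November 2003.
Adding the 30 months base period to 10 November 2003 gives a deadline of 10 May 2006, before any tolling.
The written tolling agreement from 2 October 2004 to 17 April 2005 tolled the period for 197 days, extending the deadline to 23 November 2006.
The period was tolled for 61 days by the pending criminal prosecution (22 January 2006 to 24 March 2006), pushing the deadline to 23 January 2007.
Filing on 19 November 2006 beat the 23 January 2007 deadline — the action is timely.

TIMELY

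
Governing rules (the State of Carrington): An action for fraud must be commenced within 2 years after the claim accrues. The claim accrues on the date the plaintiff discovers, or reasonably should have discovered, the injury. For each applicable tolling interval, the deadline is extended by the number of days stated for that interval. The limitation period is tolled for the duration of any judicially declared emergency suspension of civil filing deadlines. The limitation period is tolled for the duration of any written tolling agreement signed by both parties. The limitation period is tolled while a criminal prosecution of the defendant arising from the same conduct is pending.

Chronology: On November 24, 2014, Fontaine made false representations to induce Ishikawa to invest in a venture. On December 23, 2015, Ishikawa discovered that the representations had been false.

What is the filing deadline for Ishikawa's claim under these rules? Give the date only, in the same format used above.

December 23, 2017

The claim did not accrue until Ishikawa discovered the injury on December 23, 2015; the November 24, 2014 act date does not start the clock under the stated rule.
2 years from December 23, 2015 is December 23, 2017.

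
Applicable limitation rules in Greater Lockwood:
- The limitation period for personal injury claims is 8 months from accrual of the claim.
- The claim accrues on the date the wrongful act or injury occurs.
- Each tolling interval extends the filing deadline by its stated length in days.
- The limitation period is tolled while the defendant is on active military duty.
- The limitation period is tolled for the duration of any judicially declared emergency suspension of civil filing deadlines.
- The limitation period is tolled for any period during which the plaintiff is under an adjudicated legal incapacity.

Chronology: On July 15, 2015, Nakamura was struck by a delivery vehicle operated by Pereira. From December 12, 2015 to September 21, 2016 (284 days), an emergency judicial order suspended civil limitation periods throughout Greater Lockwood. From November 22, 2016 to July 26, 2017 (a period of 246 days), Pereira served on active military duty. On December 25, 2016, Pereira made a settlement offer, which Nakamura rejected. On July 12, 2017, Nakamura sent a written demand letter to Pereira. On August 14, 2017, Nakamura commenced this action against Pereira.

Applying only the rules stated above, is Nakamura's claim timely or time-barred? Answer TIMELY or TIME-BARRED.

The claim accrued on July 15, 2015, the date of the act.
The untolled deadline — 8 months after July 15, 2015 — is March 15, 2016.
The period was tolled for 284 days by the emergency suspension of filing deadlines (December 12, 2015 to September 21, 2016), pushing the deadline to December 24, 2016.
The period was tolled for 246 days by the defendant's active military service (November 22, 2016 to July 26, 2017), pushing the deadline to August 27, 2017.
Nothing else in the chronology tolls or restarts the period.
The August 14, 2017 filing precedes the August 27, 2017 deadline; the claim is timely.

TIMELY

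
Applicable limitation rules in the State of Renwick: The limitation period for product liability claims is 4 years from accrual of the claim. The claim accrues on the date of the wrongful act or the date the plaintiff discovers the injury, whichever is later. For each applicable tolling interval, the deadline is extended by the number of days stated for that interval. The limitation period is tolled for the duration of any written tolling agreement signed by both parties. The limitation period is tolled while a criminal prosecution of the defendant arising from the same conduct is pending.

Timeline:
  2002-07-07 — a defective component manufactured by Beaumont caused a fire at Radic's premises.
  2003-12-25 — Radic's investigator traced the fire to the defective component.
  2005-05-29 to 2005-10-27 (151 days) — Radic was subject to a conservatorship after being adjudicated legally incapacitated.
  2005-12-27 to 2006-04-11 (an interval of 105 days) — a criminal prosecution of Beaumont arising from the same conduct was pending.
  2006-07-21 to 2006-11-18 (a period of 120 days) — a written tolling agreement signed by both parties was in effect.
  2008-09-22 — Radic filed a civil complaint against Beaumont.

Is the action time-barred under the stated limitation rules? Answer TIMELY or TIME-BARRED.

The claim accrued on 2003-12-25 — the later of the 2002-07-07 act and the 2003-12-25 discovery.
Adding the 4 years base period to 2003-12-25 gives a deadline of 2007-12-25, before any tolling.
The pending criminal prosecution from 2005-12-27 to 2006-04-11 tolled the period for 105 days, extending the deadline to 2008-04-08.
Because the written tolling agreement ran from 2006-07-21 to 2006-11-18, the deadline is extended by 120 days to 2008-08-06.
No stated provision tolls the period for the plaintiff's incapacity, so the interval from 2005-05-29 to 2005-10-27 has no effect on the deadline.
The 2008-09-22 filing falls after the 2008-08-06 deadline; the claim is time-barred.

TIME-BARRED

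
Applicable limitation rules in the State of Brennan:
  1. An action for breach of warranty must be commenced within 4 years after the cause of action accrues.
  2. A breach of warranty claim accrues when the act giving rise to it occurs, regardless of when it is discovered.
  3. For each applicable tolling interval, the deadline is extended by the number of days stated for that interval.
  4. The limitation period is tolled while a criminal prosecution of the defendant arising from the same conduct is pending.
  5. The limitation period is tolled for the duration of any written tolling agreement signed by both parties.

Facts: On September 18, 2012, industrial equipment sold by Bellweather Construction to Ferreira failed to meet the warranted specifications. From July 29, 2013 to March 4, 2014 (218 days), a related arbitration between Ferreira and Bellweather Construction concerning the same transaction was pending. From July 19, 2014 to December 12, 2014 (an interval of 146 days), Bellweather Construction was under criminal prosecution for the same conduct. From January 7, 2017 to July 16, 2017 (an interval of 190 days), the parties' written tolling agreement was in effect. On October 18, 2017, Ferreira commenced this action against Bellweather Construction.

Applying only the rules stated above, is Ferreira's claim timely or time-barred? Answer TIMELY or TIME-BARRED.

TIME-BARRED

The claim accrued on September 18, 2012, when the wrongful act occurred.
The untolled deadline — 4 years after September 18, 2012 — is September 18, 2016.
Because the pending criminal prosecution ran from July 19, 2014 to December 12, 2014, the deadline is extended by 146 days to February 11, 2017.
The period was tolled for 190 days by the written tolling agreement (January 7, 2017 to July 16, 2017), pushing the deadline to August 20, 2017.
No stated provision tolls the period for a pending arbitration, so the interval from July 29, 2013 to March 4, 2014 has no effect on the deadline.
Ferreira filed on October 18, 2017, after the August 20, 2017 deadline, so the action is time-barred.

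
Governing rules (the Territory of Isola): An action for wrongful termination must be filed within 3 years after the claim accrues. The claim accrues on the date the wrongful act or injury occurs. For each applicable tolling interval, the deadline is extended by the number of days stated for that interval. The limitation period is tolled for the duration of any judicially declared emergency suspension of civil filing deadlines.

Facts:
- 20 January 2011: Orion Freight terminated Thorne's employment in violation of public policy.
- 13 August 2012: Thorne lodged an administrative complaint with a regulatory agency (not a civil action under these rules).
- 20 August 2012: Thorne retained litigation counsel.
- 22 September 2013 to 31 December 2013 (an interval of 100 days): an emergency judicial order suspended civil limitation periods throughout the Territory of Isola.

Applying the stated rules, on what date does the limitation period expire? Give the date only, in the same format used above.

30 April 2014

The claim accrued on 20 January 2011, when the wrongful act occurred.
3 years from 20 January 2011 is 20 January 2014.
The period was tolled for 100 days by the emergency suspension of filing deadlines (22 September 2013 to 31 December 2013), pushing the deadline to 30 April 2014.
Nothing else in the chronology tolls or restarts the period.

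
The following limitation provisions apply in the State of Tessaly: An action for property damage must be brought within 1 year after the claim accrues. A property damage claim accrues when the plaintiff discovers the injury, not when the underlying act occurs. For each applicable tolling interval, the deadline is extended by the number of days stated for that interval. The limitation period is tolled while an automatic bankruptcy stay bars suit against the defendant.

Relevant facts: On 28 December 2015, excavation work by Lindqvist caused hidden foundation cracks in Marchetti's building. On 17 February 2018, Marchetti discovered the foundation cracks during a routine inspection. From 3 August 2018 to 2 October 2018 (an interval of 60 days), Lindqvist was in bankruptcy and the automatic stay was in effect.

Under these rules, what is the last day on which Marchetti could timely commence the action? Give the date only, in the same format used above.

18 April 2019

Accrual is tied to discovery, so the period began on 17 February 2018 rather than on 28 December 2015 when the act occurred.
1 year from 17 February 2018 is 17 February 2019.
The automatic bankruptcy stay from 3 August 2018 to 2 October 2018 tolled the period for 60 days, extending the deadline to 18 April 2019.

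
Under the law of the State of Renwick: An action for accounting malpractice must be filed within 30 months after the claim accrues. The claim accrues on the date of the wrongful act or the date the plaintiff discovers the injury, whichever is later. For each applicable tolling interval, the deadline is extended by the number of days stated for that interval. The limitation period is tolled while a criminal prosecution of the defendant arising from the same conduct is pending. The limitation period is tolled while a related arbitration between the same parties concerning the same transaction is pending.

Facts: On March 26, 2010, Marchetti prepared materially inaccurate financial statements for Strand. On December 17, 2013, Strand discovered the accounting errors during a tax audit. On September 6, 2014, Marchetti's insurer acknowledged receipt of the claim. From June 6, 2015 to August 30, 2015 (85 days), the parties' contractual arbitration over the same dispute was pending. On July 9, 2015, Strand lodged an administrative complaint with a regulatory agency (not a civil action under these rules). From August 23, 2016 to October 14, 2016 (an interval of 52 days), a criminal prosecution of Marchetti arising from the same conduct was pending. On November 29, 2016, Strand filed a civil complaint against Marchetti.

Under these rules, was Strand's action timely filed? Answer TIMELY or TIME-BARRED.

TIME-BARRED

Taking the later of the act (March 26, 2010) and discovery (December 17, 2013), the claim accrued on December 17, 2013.
30 months from December 17, 2013 is June 17, 2016.
Because the pending related arbitration ran from June 6, 2015 to August 30, 2015, the deadline is extended by 85 days to September 10, 2016.
The pending criminal prosecution from August 23, 2016 to October 14, 2016 tolled the period for 52 days, extending the deadline to November 1, 2016.
Nothing else in the chronology tolls or restarts the period.
Strand filed on November 29, 2016, after the November 1, 2016 deadline, so the action is time-barred.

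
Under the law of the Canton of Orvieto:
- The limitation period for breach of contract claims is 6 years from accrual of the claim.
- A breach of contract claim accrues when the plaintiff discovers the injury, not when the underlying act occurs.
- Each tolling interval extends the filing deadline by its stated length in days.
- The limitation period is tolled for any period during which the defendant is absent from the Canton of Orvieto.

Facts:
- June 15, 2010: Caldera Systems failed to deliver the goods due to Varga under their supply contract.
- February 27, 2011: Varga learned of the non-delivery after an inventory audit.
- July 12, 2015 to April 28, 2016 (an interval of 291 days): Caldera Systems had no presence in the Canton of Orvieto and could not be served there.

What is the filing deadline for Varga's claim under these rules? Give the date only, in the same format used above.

The claim did not accrue until Varga discovered the injury on February 27, 2011; the June 15, 2010 act date does not start the clock under the stated rule.
The untolled deadline — 6 years after February 27, 2011 — is February 27, 2017.
The defendant's absence from the jurisdiction from July 12, 2015 to April 28, 2016 tolled the period for 291 days, extending the deadline to December 15, 2017.

December 15, 2017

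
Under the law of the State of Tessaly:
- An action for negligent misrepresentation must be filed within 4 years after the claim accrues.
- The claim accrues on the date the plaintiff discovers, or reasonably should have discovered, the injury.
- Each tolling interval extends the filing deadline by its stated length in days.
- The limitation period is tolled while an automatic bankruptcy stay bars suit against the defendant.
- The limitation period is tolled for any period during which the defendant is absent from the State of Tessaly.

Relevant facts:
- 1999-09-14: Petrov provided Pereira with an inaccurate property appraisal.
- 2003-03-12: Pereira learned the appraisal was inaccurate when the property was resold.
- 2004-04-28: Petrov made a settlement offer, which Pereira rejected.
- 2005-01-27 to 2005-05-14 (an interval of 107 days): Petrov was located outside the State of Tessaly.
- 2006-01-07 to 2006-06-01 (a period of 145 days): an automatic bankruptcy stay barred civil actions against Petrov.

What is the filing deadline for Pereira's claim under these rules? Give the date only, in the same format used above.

The claim did not accrue until Pereira discovered the injury on 2003-03-12; the 1999-09-14 act date does not start the clock under the stated rule.
Adding the 4 years base period to 2003-03-12 gives a deadline of 2007-03-12, before any tolling.
The defendant's absence from the jurisdiction from 2005-01-27 to 2005-05-14 tolled the period for 107 days, extending the deadline to 2007-06-27.
The automatic bankruptcy stay from 2006-01-07 to 2006-06-01 tolled the period for 145 days, extending the deadline to 2007-11-19.
None of the other events listed affects the running of the period under the stated rules.

2007-11-19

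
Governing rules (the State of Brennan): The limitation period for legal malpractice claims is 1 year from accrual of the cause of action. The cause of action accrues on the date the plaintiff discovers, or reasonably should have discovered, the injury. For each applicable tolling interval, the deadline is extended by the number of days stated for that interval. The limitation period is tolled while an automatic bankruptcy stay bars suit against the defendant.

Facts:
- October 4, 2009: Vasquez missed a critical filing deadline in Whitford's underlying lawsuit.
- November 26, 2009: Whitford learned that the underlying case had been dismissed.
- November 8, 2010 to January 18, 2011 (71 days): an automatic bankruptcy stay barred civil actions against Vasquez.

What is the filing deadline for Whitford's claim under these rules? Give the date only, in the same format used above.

The claim did not accrue until Whitford discovered the injury on November 26, 2009; the October 4, 2009 act date does not start the clock under the stated rule.
1 year from November 26, 2009 is November 26, 2010.
The automatic bankruptcy stay from November 8, 2010 to January 18, 2011 tolled the period for 71 days, extending the deadline to February 5, 2011.

February 5, 2011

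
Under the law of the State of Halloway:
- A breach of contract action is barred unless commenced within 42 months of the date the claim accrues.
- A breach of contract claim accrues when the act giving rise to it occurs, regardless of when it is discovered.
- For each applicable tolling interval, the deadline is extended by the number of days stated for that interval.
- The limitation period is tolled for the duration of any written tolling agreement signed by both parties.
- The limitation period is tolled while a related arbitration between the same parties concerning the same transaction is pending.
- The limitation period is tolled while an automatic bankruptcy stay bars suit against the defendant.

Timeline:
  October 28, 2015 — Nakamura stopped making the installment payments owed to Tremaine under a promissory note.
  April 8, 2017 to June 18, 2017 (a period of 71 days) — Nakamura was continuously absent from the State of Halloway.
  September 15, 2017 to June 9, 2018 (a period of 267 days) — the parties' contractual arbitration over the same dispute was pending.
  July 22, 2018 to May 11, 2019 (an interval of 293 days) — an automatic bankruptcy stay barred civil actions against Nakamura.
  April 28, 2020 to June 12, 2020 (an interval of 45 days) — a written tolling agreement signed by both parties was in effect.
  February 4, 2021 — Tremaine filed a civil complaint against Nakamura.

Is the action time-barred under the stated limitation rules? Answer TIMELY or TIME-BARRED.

The claim accrued on October 28, 2015, the date of the act.
42 months from October 28, 2015 is April 28, 2019.
Because the pending related arbitration ran from September 15, 2017 to June 9, 2018, the deadline is extended by 267 days to January 20, 2020.
Because the automatic bankruptcy stay ran from July 22, 2018 to May 11, 2019, the deadline is extended by 293 days to November 8, 2020.
The written tolling agreement from April 28, 2020 to June 12, 2020 tolled the period for 45 days, extending the deadline to December 23, 2020.
The defendant's absence from the jurisdiction from April 8, 2017 to June 18, 2017 does not toll the period, because no stated rule makes the defendant's absence a tolling event.
The February 4, 2021 filing falls after the December 23, 2020 deadline; the claim is time-barred.

TIME-BARRED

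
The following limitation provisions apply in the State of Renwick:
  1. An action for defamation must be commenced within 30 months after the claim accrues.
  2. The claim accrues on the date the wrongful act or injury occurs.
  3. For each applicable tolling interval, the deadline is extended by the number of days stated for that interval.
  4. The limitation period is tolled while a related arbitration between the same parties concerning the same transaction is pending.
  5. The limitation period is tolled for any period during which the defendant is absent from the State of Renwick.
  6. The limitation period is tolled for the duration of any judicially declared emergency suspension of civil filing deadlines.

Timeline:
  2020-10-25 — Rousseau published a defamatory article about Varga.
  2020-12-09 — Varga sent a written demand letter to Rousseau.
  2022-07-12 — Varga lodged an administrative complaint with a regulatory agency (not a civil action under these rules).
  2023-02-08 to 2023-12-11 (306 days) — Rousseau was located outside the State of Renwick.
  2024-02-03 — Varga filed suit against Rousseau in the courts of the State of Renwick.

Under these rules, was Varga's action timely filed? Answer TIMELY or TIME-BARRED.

TIMELY

The limitation period began to run on 2020-10-25.
Adding the 30 months base period to 2020-10-25 gives a deadline of 2023-04-25, before any tolling.
Because the defendant's absence from the jurisdiction ran from 2023-02-08 to 2023-12-11, the deadline is extended by 306 days to 2024-02-25.
The other events in the timeline have no effect on the limitation period under the stated rules.
The 2024-02-03 filing precedes the 2024-02-25 deadline; the claim is timely.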